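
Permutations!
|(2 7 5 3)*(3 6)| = 5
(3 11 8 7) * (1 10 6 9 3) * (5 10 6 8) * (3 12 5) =(1 6 9 12 5 10 8 7)(3 11) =[0, 6, 2, 11, 4, 10, 9, 1, 7, 12, 8, 3, 5]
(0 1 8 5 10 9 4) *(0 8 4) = (0 1 4 8 5 10 9) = [1, 4, 2, 3, 8, 10, 6, 7, 5, 0, 9]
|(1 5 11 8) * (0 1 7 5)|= |(0 1)(5 11 8 7)|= 4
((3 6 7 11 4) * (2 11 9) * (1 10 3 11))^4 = (11)(1 7 10 9 3 2 6)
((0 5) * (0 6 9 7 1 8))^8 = ((0 5 6 9 7 1 8))^8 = (0 5 6 9 7 1 8)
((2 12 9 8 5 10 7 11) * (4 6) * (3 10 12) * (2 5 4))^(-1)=((2 3 10 7 11 5 12 9 8 4 6))^(-1)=(2 6 4 8 9 12 5 11 7 10 3)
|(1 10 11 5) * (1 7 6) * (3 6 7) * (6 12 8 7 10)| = 14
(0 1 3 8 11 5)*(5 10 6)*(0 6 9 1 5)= (0 5 6)(1 3 8 11 10 9)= [5, 3, 2, 8, 4, 6, 0, 7, 11, 1, 9, 10]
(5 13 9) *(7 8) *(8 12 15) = (5 13 9)(7 12 15 8) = [0, 1, 2, 3, 4, 13, 6, 12, 7, 5, 10, 11, 15, 9, 14, 8]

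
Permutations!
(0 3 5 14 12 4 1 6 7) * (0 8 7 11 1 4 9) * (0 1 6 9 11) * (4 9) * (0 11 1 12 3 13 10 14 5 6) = (0 13 10 14 3 6 11)(1 4 9 12)(7 8) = [13, 4, 2, 6, 9, 5, 11, 8, 7, 12, 14, 0, 1, 10, 3]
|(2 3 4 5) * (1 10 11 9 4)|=8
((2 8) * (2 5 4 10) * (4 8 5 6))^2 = ((2 5 8 6 4 10))^2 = (2 8 4)(5 6 10)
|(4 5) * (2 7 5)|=4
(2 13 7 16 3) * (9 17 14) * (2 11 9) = (2 13 7 16 3 11 9 17 14) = [0, 1, 13, 11, 4, 5, 6, 16, 8, 17, 10, 9, 12, 7, 2, 15, 3, 14]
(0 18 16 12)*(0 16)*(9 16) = (0 18)(9 16 12) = [18, 1, 2, 3, 4, 5, 6, 7, 8, 16, 10, 11, 9, 13, 14, 15, 12, 17, 0]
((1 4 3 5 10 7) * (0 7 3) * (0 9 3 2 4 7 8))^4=((0 8)(1 7)(2 4 9 3 5 10))^4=(2 5 9)(3 4 10)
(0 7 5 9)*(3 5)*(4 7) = (0 4 7 3 5 9) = [4, 1, 2, 5, 7, 9, 6, 3, 8, 0]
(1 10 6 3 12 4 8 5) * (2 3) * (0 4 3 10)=(0 4 8 5 1)(2 10 6)(3 12)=[4, 0, 10, 12, 8, 1, 2, 7, 5, 9, 6, 11, 3]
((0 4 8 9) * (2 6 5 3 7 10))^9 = (0 4 8 9)(2 3)(5 10)(6 7)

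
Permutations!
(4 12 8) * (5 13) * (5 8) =[0, 1, 2, 3, 12, 13, 6, 7, 4, 9, 10, 11, 5, 8] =(4 12 5 13 8)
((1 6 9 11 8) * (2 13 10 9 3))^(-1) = (1 8 11 9 10 13 2 3 6)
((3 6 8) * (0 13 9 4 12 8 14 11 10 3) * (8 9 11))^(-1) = ((0 13 11 10 3 6 14 8)(4 12 9))^(-1) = (0 8 14 6 3 10 11 13)(4 9 12)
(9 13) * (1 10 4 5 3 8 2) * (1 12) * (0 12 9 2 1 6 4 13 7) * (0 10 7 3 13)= [12, 7, 9, 8, 5, 13, 4, 10, 1, 3, 0, 11, 6, 2]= (0 12 6 4 5 13 2 9 3 8 1 7 10)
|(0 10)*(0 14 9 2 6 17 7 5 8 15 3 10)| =11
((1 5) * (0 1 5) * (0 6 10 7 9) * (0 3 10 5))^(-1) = ((0 1 6 5)(3 10 7 9))^(-1) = (0 5 6 1)(3 9 7 10)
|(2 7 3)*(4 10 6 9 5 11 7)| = |(2 4 10 6 9 5 11 7 3)| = 9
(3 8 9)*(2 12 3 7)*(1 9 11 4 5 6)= (1 9 7 2 12 3 8 11 4 5 6)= [0, 9, 12, 8, 5, 6, 1, 2, 11, 7, 10, 4, 3]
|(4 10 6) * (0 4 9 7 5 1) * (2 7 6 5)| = 10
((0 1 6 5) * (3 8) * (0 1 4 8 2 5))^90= ((0 4 8 3 2 5 1 6))^90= (0 8 2 1)(3 5 6 4)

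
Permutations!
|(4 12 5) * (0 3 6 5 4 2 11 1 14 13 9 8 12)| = 13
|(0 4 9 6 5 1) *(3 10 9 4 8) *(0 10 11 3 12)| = |(0 8 12)(1 10 9 6 5)(3 11)| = 30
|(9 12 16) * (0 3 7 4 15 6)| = 6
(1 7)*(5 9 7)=(1 5 9 7)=[0, 5, 2, 3, 4, 9, 6, 1, 8, 7]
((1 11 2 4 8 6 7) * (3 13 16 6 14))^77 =(16)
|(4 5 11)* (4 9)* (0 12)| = 4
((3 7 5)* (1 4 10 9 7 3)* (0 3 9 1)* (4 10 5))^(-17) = (0 3 9 7 4 5)(1 10)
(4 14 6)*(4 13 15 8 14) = (6 13 15 8 14) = [0, 1, 2, 3, 4, 5, 13, 7, 14, 9, 10, 11, 12, 15, 6, 8]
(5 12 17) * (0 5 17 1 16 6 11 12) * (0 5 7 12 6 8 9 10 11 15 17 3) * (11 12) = [7, 16, 2, 0, 4, 5, 15, 11, 9, 10, 12, 6, 1, 13, 14, 17, 8, 3] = (0 7 11 6 15 17 3)(1 16 8 9 10 12)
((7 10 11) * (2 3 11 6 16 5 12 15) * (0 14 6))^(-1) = (0 10 7 11 3 2 15 12 5 16 6 14)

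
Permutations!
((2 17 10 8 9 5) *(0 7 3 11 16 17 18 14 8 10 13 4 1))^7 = (0 4 17 11 7 1 13 16 3)(2 18 14 8 9 5)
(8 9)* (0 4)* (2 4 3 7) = [3, 1, 4, 7, 0, 5, 6, 2, 9, 8] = (0 3 7 2 4)(8 9)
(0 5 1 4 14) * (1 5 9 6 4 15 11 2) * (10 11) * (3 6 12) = (0 9 12 3 6 4 14)(1 15 10 11 2) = [9, 15, 1, 6, 14, 5, 4, 7, 8, 12, 11, 2, 3, 13, 0, 10]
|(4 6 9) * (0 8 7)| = |(0 8 7)(4 6 9)| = 3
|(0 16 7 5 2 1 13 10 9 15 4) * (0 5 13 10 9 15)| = 30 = |(0 16 7 13 9)(1 10 15 4 5 2)|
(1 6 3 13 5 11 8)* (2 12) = (1 6 3 13 5 11 8)(2 12) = [0, 6, 12, 13, 4, 11, 3, 7, 1, 9, 10, 8, 2, 5]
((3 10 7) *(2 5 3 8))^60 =((2 5 3 10 7 8))^60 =(10)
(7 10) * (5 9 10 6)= [0, 1, 2, 3, 4, 9, 5, 6, 8, 10, 7]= (5 9 10 7 6)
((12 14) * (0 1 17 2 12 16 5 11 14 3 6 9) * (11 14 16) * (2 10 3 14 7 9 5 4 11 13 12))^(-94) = (0 6 1 5 17 7 10 9 3)(4 16 11)(12 13 14) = ((0 1 17 10 3 6 5 7 9)(4 11 16)(12 14 13))^(-94)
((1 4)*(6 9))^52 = ((1 4)(6 9))^52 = (9)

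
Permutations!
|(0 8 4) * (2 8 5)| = 5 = |(0 5 2 8 4)|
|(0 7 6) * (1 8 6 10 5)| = 7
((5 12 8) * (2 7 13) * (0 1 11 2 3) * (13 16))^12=(0 7)(1 16)(2 3)(11 13)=((0 1 11 2 7 16 13 3)(5 12 8))^12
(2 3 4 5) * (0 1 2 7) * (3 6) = (0 1 2 6 3 4 5 7) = [1, 2, 6, 4, 5, 7, 3, 0]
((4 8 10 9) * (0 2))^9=((0 2)(4 8 10 9))^9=(0 2)(4 8 10 9)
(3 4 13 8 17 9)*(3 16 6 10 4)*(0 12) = (0 12)(4 13 8 17 9 16 6 10) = [12, 1, 2, 3, 13, 5, 10, 7, 17, 16, 4, 11, 0, 8, 14, 15, 6, 9]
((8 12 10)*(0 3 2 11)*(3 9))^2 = (0 3 11 9 2)(8 10 12)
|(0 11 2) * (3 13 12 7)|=|(0 11 2)(3 13 12 7)|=12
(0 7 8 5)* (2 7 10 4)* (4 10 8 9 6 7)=[8, 1, 4, 3, 2, 0, 7, 9, 5, 6, 10]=(10)(0 8 5)(2 4)(6 7 9)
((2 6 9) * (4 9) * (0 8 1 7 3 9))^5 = ((0 8 1 7 3 9 2 6 4))^5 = (0 9 8 2 1 6 7 4 3)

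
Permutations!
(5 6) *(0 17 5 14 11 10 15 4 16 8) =[17, 1, 2, 3, 16, 6, 14, 7, 0, 9, 15, 10, 12, 13, 11, 4, 8, 5] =(0 17 5 6 14 11 10 15 4 16 8)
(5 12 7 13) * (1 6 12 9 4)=(1 6 12 7 13 5 9 4)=[0, 6, 2, 3, 1, 9, 12, 13, 8, 4, 10, 11, 7, 5]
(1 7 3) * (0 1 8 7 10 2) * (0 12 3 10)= (0 1)(2 12 3 8 7 10)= [1, 0, 12, 8, 4, 5, 6, 10, 7, 9, 2, 11, 3]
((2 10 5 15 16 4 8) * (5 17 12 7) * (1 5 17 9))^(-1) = ((1 5 15 16 4 8 2 10 9)(7 17 12))^(-1) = (1 9 10 2 8 4 16 15 5)(7 12 17)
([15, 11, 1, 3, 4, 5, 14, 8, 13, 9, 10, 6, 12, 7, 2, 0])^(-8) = (15)(1 6 2 11 14)(7 8 13)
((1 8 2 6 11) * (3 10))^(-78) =(1 2 11 8 6)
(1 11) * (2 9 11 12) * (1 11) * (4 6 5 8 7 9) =(1 12 2 4 6 5 8 7 9) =[0, 12, 4, 3, 6, 8, 5, 9, 7, 1, 10, 11, 2]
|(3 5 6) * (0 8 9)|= 3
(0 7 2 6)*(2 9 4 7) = (0 2 6)(4 7 9) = [2, 1, 6, 3, 7, 5, 0, 9, 8, 4]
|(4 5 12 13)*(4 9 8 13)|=|(4 5 12)(8 13 9)|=3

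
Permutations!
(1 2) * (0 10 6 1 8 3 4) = (0 10 6 1 2 8 3 4) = [10, 2, 8, 4, 0, 5, 1, 7, 3, 9, 6]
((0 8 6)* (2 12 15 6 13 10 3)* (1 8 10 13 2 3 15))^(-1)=((0 10 15 6)(1 8 2 12))^(-1)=(0 6 15 10)(1 12 2 8)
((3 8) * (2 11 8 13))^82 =(2 8 13 11 3)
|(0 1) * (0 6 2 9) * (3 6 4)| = |(0 1 4 3 6 2 9)| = 7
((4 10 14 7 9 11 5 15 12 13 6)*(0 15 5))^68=((0 15 12 13 6 4 10 14 7 9 11))^68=(0 12 6 10 7 11 15 13 4 14 9)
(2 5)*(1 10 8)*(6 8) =(1 10 6 8)(2 5) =[0, 10, 5, 3, 4, 2, 8, 7, 1, 9, 6]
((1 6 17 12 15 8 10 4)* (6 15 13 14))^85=((1 15 8 10 4)(6 17 12 13 14))^85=(17)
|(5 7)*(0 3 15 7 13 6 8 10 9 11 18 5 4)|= 40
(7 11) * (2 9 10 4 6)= [0, 1, 9, 3, 6, 5, 2, 11, 8, 10, 4, 7]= (2 9 10 4 6)(7 11)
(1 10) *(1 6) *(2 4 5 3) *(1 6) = (1 10)(2 4 5 3) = [0, 10, 4, 2, 5, 3, 6, 7, 8, 9, 1]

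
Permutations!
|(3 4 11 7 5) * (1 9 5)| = 7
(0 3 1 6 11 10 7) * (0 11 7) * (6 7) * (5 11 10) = (0 3 1 7 10)(5 11) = [3, 7, 2, 1, 4, 11, 6, 10, 8, 9, 0, 5]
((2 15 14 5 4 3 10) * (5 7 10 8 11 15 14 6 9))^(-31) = (2 14 7 10)(3 8 11 15 6 9 5 4)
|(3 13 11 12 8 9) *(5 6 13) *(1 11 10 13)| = 8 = |(1 11 12 8 9 3 5 6)(10 13)|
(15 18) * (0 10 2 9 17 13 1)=(0 10 2 9 17 13 1)(15 18)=[10, 0, 9, 3, 4, 5, 6, 7, 8, 17, 2, 11, 12, 1, 14, 18, 16, 13, 15]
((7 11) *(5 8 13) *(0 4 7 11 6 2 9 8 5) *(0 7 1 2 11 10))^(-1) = (0 10 11 6 7 13 8 9 2 1 4)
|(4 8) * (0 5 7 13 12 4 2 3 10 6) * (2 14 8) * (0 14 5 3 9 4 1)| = 33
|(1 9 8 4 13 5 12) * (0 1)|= 8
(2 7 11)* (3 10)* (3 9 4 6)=(2 7 11)(3 10 9 4 6)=[0, 1, 7, 10, 6, 5, 3, 11, 8, 4, 9, 2]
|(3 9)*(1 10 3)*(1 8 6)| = |(1 10 3 9 8 6)| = 6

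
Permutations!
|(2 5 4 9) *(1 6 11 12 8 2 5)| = 6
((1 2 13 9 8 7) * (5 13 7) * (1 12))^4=((1 2 7 12)(5 13 9 8))^4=(13)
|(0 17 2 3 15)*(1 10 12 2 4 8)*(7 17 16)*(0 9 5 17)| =33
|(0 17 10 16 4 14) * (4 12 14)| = |(0 17 10 16 12 14)| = 6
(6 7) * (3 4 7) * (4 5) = (3 5 4 7 6) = [0, 1, 2, 5, 7, 4, 3, 6]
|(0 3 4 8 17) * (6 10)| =10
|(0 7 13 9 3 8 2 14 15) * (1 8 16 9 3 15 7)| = |(0 1 8 2 14 7 13 3 16 9 15)| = 11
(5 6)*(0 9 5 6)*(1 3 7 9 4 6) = (0 4 6 1 3 7 9 5) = [4, 3, 2, 7, 6, 0, 1, 9, 8, 5]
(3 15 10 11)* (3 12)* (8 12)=(3 15 10 11 8 12)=[0, 1, 2, 15, 4, 5, 6, 7, 12, 9, 11, 8, 3, 13, 14, 10]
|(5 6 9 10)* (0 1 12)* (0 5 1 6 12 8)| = |(0 6 9 10 1 8)(5 12)| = 6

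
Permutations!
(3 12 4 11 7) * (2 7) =(2 7 3 12 4 11) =[0, 1, 7, 12, 11, 5, 6, 3, 8, 9, 10, 2, 4]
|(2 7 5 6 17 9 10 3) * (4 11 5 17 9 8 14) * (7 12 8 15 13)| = 44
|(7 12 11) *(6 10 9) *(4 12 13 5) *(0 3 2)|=6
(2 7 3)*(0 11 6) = (0 11 6)(2 7 3) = [11, 1, 7, 2, 4, 5, 0, 3, 8, 9, 10, 6]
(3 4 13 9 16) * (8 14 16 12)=(3 4 13 9 12 8 14 16)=[0, 1, 2, 4, 13, 5, 6, 7, 14, 12, 10, 11, 8, 9, 16, 15, 3]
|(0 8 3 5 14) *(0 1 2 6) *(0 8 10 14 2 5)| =9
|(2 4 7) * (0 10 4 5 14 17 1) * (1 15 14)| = |(0 10 4 7 2 5 1)(14 17 15)| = 21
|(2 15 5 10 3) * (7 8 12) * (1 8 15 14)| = 10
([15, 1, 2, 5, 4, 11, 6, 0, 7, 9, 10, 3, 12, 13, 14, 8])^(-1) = (0 7 8 15)(3 11 5)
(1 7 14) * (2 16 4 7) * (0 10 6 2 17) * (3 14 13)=(0 10 6 2 16 4 7 13 3 14 1 17)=[10, 17, 16, 14, 7, 5, 2, 13, 8, 9, 6, 11, 12, 3, 1, 15, 4, 0]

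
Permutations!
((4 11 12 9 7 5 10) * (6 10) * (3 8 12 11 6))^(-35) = (3 8 12 9 7 5)(4 6 10)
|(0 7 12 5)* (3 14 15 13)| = |(0 7 12 5)(3 14 15 13)| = 4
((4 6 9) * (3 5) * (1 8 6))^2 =(1 6 4 8 9)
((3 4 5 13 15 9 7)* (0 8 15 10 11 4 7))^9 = ((0 8 15 9)(3 7)(4 5 13 10 11))^9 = (0 8 15 9)(3 7)(4 11 10 13 5)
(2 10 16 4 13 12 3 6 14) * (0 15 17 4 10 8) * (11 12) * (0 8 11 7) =[15, 1, 11, 6, 13, 5, 14, 0, 8, 9, 16, 12, 3, 7, 2, 17, 10, 4] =(0 15 17 4 13 7)(2 11 12 3 6 14)(10 16)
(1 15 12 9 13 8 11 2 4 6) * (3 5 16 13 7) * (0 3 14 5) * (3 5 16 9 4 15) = (0 5 9 7 14 16 13 8 11 2 15 12 4 6 1 3) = [5, 3, 15, 0, 6, 9, 1, 14, 11, 7, 10, 2, 4, 8, 16, 12, 13]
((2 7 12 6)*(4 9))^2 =(2 12)(6 7) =((2 7 12 6)(4 9))^2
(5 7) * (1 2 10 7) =(1 2 10 7 5) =[0, 2, 10, 3, 4, 1, 6, 5, 8, 9, 7]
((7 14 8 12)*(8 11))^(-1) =(7 12 8 11 14)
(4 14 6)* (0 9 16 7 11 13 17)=(0 9 16 7 11 13 17)(4 14 6)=[9, 1, 2, 3, 14, 5, 4, 11, 8, 16, 10, 13, 12, 17, 6, 15, 7, 0]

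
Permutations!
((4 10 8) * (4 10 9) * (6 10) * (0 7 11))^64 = (0 7 11)(6 10 8)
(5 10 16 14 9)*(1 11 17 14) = (1 11 17 14 9 5 10 16) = [0, 11, 2, 3, 4, 10, 6, 7, 8, 5, 16, 17, 12, 13, 9, 15, 1, 14]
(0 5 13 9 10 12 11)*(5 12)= (0 12 11)(5 13 9 10)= [12, 1, 2, 3, 4, 13, 6, 7, 8, 10, 5, 0, 11, 9]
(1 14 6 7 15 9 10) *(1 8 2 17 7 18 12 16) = (1 14 6 18 12 16)(2 17 7 15 9 10 8) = [0, 14, 17, 3, 4, 5, 18, 15, 2, 10, 8, 11, 16, 13, 6, 9, 1, 7, 12]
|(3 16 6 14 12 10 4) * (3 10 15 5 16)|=|(4 10)(5 16 6 14 12 15)|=6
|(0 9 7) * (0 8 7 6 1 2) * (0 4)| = 6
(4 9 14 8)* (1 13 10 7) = (1 13 10 7)(4 9 14 8) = [0, 13, 2, 3, 9, 5, 6, 1, 4, 14, 7, 11, 12, 10, 8]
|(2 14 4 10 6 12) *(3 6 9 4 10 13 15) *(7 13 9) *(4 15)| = 11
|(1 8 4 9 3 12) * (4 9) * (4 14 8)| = 7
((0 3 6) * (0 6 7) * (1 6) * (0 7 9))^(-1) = (0 9 3)(1 6)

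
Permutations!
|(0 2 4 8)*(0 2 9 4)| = 5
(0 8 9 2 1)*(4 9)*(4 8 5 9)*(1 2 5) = (0 1)(5 9) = [1, 0, 2, 3, 4, 9, 6, 7, 8, 5]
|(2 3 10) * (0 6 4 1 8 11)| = 6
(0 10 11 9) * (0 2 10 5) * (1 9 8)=(0 5)(1 9 2 10 11 8)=[5, 9, 10, 3, 4, 0, 6, 7, 1, 2, 11, 8]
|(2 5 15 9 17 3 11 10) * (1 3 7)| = 10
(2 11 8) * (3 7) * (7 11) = [0, 1, 7, 11, 4, 5, 6, 3, 2, 9, 10, 8] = (2 7 3 11 8)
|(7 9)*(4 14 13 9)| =|(4 14 13 9 7)| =5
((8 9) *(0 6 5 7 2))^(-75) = ((0 6 5 7 2)(8 9))^(-75) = (8 9)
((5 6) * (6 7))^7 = (5 7 6)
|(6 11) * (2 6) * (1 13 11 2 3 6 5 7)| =8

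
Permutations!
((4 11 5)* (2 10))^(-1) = ((2 10)(4 11 5))^(-1) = (2 10)(4 5 11)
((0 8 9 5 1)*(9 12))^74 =(0 12 5)(1 8 9)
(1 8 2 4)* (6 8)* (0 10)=[10, 6, 4, 3, 1, 5, 8, 7, 2, 9, 0]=(0 10)(1 6 8 2 4)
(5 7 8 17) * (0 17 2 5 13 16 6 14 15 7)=(0 17 13 16 6 14 15 7 8 2 5)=[17, 1, 5, 3, 4, 0, 14, 8, 2, 9, 10, 11, 12, 16, 15, 7, 6, 13]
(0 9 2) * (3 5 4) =(0 9 2)(3 5 4) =[9, 1, 0, 5, 3, 4, 6, 7, 8, 2]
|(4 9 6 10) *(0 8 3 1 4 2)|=9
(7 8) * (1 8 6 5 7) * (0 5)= (0 5 7 6)(1 8)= [5, 8, 2, 3, 4, 7, 0, 6, 1]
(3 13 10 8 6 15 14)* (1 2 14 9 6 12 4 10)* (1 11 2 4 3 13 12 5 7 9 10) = [0, 4, 14, 12, 1, 7, 15, 9, 5, 6, 8, 2, 3, 11, 13, 10] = (1 4)(2 14 13 11)(3 12)(5 7 9 6 15 10 8)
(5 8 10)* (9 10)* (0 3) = (0 3)(5 8 9 10) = [3, 1, 2, 0, 4, 8, 6, 7, 9, 10, 5]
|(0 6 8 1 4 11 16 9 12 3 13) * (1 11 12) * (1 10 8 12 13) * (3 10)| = |(0 6 12 10 8 11 16 9 3 1 4 13)| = 12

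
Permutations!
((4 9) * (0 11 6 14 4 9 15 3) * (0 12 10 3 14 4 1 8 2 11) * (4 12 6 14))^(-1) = (1 14 11 2 8)(3 10 12 6)(4 15)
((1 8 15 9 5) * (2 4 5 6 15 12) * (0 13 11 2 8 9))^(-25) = ((0 13 11 2 4 5 1 9 6 15)(8 12))^(-25) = (0 5)(1 13)(2 6)(4 15)(8 12)(9 11)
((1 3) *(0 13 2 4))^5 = (0 13 2 4)(1 3)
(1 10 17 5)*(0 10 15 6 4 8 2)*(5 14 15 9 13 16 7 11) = [10, 9, 0, 3, 8, 1, 4, 11, 2, 13, 17, 5, 12, 16, 15, 6, 7, 14] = (0 10 17 14 15 6 4 8 2)(1 9 13 16 7 11 5)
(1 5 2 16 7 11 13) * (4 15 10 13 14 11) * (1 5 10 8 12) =(1 10 13 5 2 16 7 4 15 8 12)(11 14) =[0, 10, 16, 3, 15, 2, 6, 4, 12, 9, 13, 14, 1, 5, 11, 8, 7]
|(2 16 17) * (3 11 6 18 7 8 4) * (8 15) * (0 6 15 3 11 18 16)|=60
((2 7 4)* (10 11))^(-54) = (11)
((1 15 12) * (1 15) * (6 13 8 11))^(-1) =(6 11 8 13)(12 15) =((6 13 8 11)(12 15))^(-1)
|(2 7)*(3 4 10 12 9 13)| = |(2 7)(3 4 10 12 9 13)| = 6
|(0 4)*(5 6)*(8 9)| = |(0 4)(5 6)(8 9)| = 2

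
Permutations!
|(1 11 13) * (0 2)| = 6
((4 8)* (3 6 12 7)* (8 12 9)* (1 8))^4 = (1 7)(3 8)(4 6)(9 12)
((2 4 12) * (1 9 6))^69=(12)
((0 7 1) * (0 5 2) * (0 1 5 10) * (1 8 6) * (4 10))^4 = (0 8 10 2 4 5 1 7 6)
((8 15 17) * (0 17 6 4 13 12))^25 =((0 17 8 15 6 4 13 12))^25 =(0 17 8 15 6 4 13 12)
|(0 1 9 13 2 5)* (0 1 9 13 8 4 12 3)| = |(0 9 8 4 12 3)(1 13 2 5)| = 12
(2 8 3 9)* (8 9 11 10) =[0, 1, 9, 11, 4, 5, 6, 7, 3, 2, 8, 10] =(2 9)(3 11 10 8)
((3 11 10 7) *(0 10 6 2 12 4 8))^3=((0 10 7 3 11 6 2 12 4 8))^3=(0 3 2 8 7 6 4 10 11 12)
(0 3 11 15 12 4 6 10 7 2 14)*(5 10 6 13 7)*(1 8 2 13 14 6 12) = [3, 8, 6, 11, 14, 10, 12, 13, 2, 9, 5, 15, 4, 7, 0, 1] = (0 3 11 15 1 8 2 6 12 4 14)(5 10)(7 13)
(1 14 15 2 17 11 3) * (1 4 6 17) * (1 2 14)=(3 4 6 17 11)(14 15)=[0, 1, 2, 4, 6, 5, 17, 7, 8, 9, 10, 3, 12, 13, 15, 14, 16, 11]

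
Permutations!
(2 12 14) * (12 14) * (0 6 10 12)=[6, 1, 14, 3, 4, 5, 10, 7, 8, 9, 12, 11, 0, 13, 2]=(0 6 10 12)(2 14)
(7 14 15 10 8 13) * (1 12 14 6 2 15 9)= (1 12 14 9)(2 15 10 8 13 7 6)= [0, 12, 15, 3, 4, 5, 2, 6, 13, 1, 8, 11, 14, 7, 9, 10]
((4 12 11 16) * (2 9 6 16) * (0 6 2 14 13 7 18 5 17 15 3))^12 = (0 15 5 7 14 12 16)(3 17 18 13 11 4 6)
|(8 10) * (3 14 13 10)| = 5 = |(3 14 13 10 8)|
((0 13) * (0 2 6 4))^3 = (0 6 13 4 2)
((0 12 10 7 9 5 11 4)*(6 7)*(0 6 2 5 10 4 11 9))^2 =((0 12 4 6 7)(2 5 9 10))^2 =(0 4 7 12 6)(2 9)(5 10)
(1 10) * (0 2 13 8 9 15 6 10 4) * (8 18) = [2, 4, 13, 3, 0, 5, 10, 7, 9, 15, 1, 11, 12, 18, 14, 6, 16, 17, 8] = (0 2 13 18 8 9 15 6 10 1 4)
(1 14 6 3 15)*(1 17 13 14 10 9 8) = (1 10 9 8)(3 15 17 13 14 6) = [0, 10, 2, 15, 4, 5, 3, 7, 1, 8, 9, 11, 12, 14, 6, 17, 16, 13]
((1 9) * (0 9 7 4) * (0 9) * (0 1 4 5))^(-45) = (0 5 7 1)(4 9)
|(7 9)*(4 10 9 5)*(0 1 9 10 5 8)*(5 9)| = 7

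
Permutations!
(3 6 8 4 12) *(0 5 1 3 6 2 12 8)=(0 5 1 3 2 12 6)(4 8)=[5, 3, 12, 2, 8, 1, 0, 7, 4, 9, 10, 11, 6]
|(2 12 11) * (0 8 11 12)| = |(12)(0 8 11 2)| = 4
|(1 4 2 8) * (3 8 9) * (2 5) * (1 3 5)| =|(1 4)(2 9 5)(3 8)| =6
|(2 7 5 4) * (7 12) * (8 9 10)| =|(2 12 7 5 4)(8 9 10)| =15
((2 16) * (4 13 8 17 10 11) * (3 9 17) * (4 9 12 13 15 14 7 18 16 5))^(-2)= (2 18 14 4)(3 13)(5 16 7 15)(8 12)(9 10)(11 17)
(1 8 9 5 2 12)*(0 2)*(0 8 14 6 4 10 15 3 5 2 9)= (0 9 2 12 1 14 6 4 10 15 3 5 8)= [9, 14, 12, 5, 10, 8, 4, 7, 0, 2, 15, 11, 1, 13, 6, 3]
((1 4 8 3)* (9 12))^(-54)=(12)(1 8)(3 4)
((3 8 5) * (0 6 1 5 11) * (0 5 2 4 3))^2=(0 1 4 8 5 6 2 3 11)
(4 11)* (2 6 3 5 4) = (2 6 3 5 4 11) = [0, 1, 6, 5, 11, 4, 3, 7, 8, 9, 10, 2]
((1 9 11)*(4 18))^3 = ((1 9 11)(4 18))^3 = (4 18)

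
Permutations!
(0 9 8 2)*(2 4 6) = (0 9 8 4 6 2) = [9, 1, 0, 3, 6, 5, 2, 7, 4, 8]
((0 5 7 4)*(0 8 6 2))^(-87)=(0 8 5 6 7 2 4)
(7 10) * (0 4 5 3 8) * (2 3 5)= (0 4 2 3 8)(7 10)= [4, 1, 3, 8, 2, 5, 6, 10, 0, 9, 7]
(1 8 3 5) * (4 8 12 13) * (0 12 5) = [12, 5, 2, 0, 8, 1, 6, 7, 3, 9, 10, 11, 13, 4] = (0 12 13 4 8 3)(1 5)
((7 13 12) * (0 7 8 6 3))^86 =(0 13 8 3 7 12 6)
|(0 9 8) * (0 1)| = 4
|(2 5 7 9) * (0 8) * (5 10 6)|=6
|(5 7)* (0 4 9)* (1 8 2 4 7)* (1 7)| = 6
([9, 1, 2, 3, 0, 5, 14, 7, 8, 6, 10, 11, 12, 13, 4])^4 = [4, 1, 2, 3, 14, 5, 9, 7, 8, 0, 10, 11, 12, 13, 6]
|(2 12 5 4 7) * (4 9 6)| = 7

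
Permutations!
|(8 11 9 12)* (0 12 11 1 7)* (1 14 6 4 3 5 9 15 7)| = 12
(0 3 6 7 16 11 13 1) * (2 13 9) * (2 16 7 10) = (0 3 6 10 2 13 1)(9 16 11) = [3, 0, 13, 6, 4, 5, 10, 7, 8, 16, 2, 9, 12, 1, 14, 15, 11]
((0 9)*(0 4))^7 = ((0 9 4))^7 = (0 9 4)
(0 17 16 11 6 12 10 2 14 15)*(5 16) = (0 17 5 16 11 6 12 10 2 14 15) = [17, 1, 14, 3, 4, 16, 12, 7, 8, 9, 2, 6, 10, 13, 15, 0, 11, 5]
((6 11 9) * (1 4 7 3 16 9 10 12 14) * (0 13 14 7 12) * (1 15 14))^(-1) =((0 13 1 4 12 7 3 16 9 6 11 10)(14 15))^(-1) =(0 10 11 6 9 16 3 7 12 4 1 13)(14 15)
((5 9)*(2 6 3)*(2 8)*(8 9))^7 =(2 6 3 9 5 8)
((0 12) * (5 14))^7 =(0 12)(5 14)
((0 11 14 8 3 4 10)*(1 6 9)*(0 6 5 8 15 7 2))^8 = ((0 11 14 15 7 2)(1 5 8 3 4 10 6 9))^8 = (0 14 7)(2 11 15)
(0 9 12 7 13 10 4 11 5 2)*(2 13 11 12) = (0 9 2)(4 12 7 11 5 13 10) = [9, 1, 0, 3, 12, 13, 6, 11, 8, 2, 4, 5, 7, 10]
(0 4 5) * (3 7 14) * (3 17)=(0 4 5)(3 7 14 17)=[4, 1, 2, 7, 5, 0, 6, 14, 8, 9, 10, 11, 12, 13, 17, 15, 16, 3]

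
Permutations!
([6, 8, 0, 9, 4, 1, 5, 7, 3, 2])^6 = (0 9 8 5)(1 6 2 3)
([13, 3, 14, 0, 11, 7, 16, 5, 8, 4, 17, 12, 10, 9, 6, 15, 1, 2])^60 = [11, 9, 1, 4, 17, 5, 0, 7, 8, 10, 6, 2, 14, 12, 3, 15, 13, 16]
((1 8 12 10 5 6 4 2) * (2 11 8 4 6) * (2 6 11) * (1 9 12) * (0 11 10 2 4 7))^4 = (0 7 1 8 11)(2 9 12)(5 6 10)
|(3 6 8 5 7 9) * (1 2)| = 6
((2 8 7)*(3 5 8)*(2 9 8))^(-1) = ((2 3 5)(7 9 8))^(-1) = (2 5 3)(7 8 9)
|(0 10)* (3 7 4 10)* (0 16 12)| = |(0 3 7 4 10 16 12)| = 7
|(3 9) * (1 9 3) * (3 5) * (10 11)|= 2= |(1 9)(3 5)(10 11)|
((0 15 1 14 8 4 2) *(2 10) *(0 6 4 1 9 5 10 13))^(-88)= (0 9 10 6 13 15 5 2 4)(1 8 14)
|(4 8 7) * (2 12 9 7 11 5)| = 8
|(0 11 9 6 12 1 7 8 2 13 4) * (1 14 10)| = |(0 11 9 6 12 14 10 1 7 8 2 13 4)| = 13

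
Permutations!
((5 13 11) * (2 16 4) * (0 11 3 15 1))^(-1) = ((0 11 5 13 3 15 1)(2 16 4))^(-1) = (0 1 15 3 13 5 11)(2 4 16)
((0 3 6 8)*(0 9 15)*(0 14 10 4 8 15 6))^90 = (4 10 14 15 6 9 8)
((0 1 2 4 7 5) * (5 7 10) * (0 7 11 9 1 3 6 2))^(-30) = (0 2 5 9 3 4 7 1 6 10 11)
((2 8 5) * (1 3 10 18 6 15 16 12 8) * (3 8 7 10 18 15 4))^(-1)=(1 2 5 8)(3 4 6 18)(7 12 16 15 10)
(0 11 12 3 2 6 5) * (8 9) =(0 11 12 3 2 6 5)(8 9) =[11, 1, 6, 2, 4, 0, 5, 7, 9, 8, 10, 12, 3]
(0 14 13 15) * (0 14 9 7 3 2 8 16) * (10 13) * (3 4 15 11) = [9, 1, 8, 2, 15, 5, 6, 4, 16, 7, 13, 3, 12, 11, 10, 14, 0] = (0 9 7 4 15 14 10 13 11 3 2 8 16)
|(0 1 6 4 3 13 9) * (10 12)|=14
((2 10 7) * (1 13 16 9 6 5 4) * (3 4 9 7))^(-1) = (1 4 3 10 2 7 16 13)(5 6 9)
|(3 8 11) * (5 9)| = 6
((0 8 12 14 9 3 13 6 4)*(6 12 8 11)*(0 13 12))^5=(3 12 14 9)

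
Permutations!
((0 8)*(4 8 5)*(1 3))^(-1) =(0 8 4 5)(1 3)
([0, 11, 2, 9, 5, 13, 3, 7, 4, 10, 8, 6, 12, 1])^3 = (1 3 8 13 6 10 5 11 9 4)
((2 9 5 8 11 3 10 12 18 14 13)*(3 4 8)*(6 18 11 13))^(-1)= (2 13 8 4 11 12 10 3 5 9)(6 14 18)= ((2 9 5 3 10 12 11 4 8 13)(6 18 14))^(-1)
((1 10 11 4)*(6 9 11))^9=(1 9)(4 6)(10 11)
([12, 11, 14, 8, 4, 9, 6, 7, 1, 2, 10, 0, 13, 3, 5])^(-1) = [11, 8, 9, 13, 4, 14, 6, 7, 3, 5, 10, 1, 0, 12, 2]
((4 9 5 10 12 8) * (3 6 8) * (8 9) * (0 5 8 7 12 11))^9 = (0 5 10 11)(3 9 4 12 6 8 7)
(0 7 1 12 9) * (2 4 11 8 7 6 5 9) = (0 6 5 9)(1 12 2 4 11 8 7) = [6, 12, 4, 3, 11, 9, 5, 1, 7, 0, 10, 8, 2]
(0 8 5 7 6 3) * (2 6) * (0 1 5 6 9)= [8, 5, 9, 1, 4, 7, 3, 2, 6, 0]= (0 8 6 3 1 5 7 2 9)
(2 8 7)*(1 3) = (1 3)(2 8 7) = [0, 3, 8, 1, 4, 5, 6, 2, 7]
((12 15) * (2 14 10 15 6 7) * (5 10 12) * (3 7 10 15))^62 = (15)(2 7 3 10 6 12 14)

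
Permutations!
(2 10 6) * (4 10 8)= [0, 1, 8, 3, 10, 5, 2, 7, 4, 9, 6]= (2 8 4 10 6)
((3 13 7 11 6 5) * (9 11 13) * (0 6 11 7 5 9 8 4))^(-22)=(0 5 6 3 9 8 7 4 13)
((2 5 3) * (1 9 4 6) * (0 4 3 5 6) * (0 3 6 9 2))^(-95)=((0 4 3)(1 2 9 6))^(-95)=(0 4 3)(1 2 9 6)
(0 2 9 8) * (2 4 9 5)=(0 4 9 8)(2 5)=[4, 1, 5, 3, 9, 2, 6, 7, 0, 8]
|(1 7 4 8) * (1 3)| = |(1 7 4 8 3)| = 5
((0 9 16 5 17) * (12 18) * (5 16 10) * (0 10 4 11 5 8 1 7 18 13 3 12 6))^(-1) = ((0 9 4 11 5 17 10 8 1 7 18 6)(3 12 13))^(-1) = (0 6 18 7 1 8 10 17 5 11 4 9)(3 13 12)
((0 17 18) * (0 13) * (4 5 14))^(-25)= ((0 17 18 13)(4 5 14))^(-25)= (0 13 18 17)(4 14 5)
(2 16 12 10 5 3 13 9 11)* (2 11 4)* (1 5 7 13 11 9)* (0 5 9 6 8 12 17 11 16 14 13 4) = (0 5 3 16 17 11 6 8 12 10 7 4 2 14 13 1 9) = [5, 9, 14, 16, 2, 3, 8, 4, 12, 0, 7, 6, 10, 1, 13, 15, 17, 11]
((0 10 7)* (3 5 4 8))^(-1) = (0 7 10)(3 8 4 5)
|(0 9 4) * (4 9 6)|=|(9)(0 6 4)|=3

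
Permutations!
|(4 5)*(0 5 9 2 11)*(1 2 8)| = |(0 5 4 9 8 1 2 11)| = 8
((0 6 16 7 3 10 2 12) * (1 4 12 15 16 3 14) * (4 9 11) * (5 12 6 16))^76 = ((0 16 7 14 1 9 11 4 6 3 10 2 15 5 12))^76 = (0 16 7 14 1 9 11 4 6 3 10 2 15 5 12)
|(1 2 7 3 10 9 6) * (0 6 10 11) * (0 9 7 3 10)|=|(0 6 1 2 3 11 9)(7 10)|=14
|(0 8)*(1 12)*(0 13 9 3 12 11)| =|(0 8 13 9 3 12 1 11)| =8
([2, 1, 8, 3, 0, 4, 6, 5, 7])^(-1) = (0 4 5 7 8 2)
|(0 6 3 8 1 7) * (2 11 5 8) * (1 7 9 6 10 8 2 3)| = 12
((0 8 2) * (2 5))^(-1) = ((0 8 5 2))^(-1) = (0 2 5 8)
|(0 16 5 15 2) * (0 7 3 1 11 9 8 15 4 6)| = |(0 16 5 4 6)(1 11 9 8 15 2 7 3)| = 40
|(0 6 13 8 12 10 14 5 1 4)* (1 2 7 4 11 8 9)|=14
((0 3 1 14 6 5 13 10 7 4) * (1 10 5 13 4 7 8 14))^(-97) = (0 10 14 13 4 3 8 6 5)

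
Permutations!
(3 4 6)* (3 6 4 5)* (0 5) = (6)(0 5 3) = [5, 1, 2, 0, 4, 3, 6]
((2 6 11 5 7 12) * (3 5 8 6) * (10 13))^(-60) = ((2 3 5 7 12)(6 11 8)(10 13))^(-60) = (13)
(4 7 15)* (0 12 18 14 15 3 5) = (0 12 18 14 15 4 7 3 5) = [12, 1, 2, 5, 7, 0, 6, 3, 8, 9, 10, 11, 18, 13, 15, 4, 16, 17, 14]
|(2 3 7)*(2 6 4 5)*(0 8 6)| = |(0 8 6 4 5 2 3 7)| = 8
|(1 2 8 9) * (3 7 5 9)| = 7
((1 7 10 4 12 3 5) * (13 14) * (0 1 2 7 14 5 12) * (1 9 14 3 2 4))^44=(0 14 5)(1 12 7)(2 10 3)(4 9 13)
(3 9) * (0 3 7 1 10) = [3, 10, 2, 9, 4, 5, 6, 1, 8, 7, 0] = (0 3 9 7 1 10)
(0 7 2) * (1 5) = (0 7 2)(1 5) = [7, 5, 0, 3, 4, 1, 6, 2]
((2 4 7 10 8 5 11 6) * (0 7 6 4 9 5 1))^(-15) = (2 11)(4 9)(5 6)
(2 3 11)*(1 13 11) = (1 13 11 2 3) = [0, 13, 3, 1, 4, 5, 6, 7, 8, 9, 10, 2, 12, 11]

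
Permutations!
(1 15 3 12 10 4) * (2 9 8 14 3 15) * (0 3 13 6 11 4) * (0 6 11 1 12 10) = [3, 2, 9, 10, 12, 5, 1, 7, 14, 8, 6, 4, 0, 11, 13, 15] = (15)(0 3 10 6 1 2 9 8 14 13 11 4 12)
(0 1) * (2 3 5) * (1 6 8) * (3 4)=(0 6 8 1)(2 4 3 5)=[6, 0, 4, 5, 3, 2, 8, 7, 1]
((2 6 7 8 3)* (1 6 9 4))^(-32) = ((1 6 7 8 3 2 9 4))^(-32) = (9)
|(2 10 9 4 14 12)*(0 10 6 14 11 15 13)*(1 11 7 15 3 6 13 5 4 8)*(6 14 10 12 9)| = 12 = |(0 12 2 13)(1 11 3 14 9 8)(4 7 15 5)(6 10)|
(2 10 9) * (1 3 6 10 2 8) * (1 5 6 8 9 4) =(1 3 8 5 6 10 4) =[0, 3, 2, 8, 1, 6, 10, 7, 5, 9, 4]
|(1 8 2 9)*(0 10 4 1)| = 7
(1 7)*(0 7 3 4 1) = (0 7)(1 3 4) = [7, 3, 2, 4, 1, 5, 6, 0]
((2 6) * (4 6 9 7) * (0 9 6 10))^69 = (0 10 4 7 9)(2 6)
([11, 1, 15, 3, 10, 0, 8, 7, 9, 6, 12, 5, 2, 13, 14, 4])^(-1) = [5, 1, 12, 3, 15, 11, 9, 7, 6, 8, 4, 0, 10, 13, 14, 2]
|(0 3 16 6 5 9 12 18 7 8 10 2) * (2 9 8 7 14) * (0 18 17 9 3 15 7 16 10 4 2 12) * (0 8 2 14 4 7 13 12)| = 30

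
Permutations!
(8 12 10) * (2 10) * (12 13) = (2 10 8 13 12) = [0, 1, 10, 3, 4, 5, 6, 7, 13, 9, 8, 11, 2, 12]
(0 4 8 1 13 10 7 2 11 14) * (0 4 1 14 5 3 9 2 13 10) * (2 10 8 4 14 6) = (14)(0 1 8 6 2 11 5 3 9 10 7 13) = [1, 8, 11, 9, 4, 3, 2, 13, 6, 10, 7, 5, 12, 0, 14]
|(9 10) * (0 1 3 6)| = 4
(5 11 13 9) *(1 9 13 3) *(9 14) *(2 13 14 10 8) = (1 10 8 2 13 14 9 5 11 3) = [0, 10, 13, 1, 4, 11, 6, 7, 2, 5, 8, 3, 12, 14, 9]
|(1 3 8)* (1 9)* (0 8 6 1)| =3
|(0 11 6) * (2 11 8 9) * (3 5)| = |(0 8 9 2 11 6)(3 5)| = 6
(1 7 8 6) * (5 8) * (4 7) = [0, 4, 2, 3, 7, 8, 1, 5, 6] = (1 4 7 5 8 6)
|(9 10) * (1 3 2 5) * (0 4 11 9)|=|(0 4 11 9 10)(1 3 2 5)|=20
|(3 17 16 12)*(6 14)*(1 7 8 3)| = |(1 7 8 3 17 16 12)(6 14)| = 14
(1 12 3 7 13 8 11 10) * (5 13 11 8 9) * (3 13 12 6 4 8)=[0, 6, 2, 7, 8, 12, 4, 11, 3, 5, 1, 10, 13, 9]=(1 6 4 8 3 7 11 10)(5 12 13 9)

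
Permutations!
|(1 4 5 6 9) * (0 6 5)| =|(0 6 9 1 4)| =5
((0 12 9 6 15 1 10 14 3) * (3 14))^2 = ((0 12 9 6 15 1 10 3))^2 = (0 9 15 10)(1 3 12 6)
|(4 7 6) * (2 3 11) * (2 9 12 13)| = 6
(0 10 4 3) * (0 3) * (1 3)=(0 10 4)(1 3)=[10, 3, 2, 1, 0, 5, 6, 7, 8, 9, 4]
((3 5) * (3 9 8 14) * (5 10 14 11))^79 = (3 10 14)(5 11 8 9)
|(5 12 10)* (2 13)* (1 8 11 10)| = 6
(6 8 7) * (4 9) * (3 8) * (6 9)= [0, 1, 2, 8, 6, 5, 3, 9, 7, 4]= (3 8 7 9 4 6)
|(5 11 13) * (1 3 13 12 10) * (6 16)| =|(1 3 13 5 11 12 10)(6 16)| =14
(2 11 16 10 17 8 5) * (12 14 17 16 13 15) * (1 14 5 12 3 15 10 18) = (1 14 17 8 12 5 2 11 13 10 16 18)(3 15) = [0, 14, 11, 15, 4, 2, 6, 7, 12, 9, 16, 13, 5, 10, 17, 3, 18, 8, 1]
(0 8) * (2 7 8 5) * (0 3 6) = (0 5 2 7 8 3 6) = [5, 1, 7, 6, 4, 2, 0, 8, 3]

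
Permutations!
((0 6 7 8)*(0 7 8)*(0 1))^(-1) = (0 1 7 8 6)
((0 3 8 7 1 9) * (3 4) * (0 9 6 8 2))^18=(9)(0 3)(1 8)(2 4)(6 7)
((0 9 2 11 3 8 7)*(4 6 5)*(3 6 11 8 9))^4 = ((0 3 9 2 8 7)(4 11 6 5))^4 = (11)(0 8 9)(2 3 7)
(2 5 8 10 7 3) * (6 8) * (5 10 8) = [0, 1, 10, 2, 4, 6, 5, 3, 8, 9, 7] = (2 10 7 3)(5 6)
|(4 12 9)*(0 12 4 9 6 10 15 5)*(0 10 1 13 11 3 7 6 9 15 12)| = |(1 13 11 3 7 6)(5 10 12 9 15)| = 30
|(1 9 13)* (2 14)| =6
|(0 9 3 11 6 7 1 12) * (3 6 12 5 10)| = |(0 9 6 7 1 5 10 3 11 12)| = 10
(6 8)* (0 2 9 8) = (0 2 9 8 6) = [2, 1, 9, 3, 4, 5, 0, 7, 6, 8]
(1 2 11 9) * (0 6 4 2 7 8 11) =(0 6 4 2)(1 7 8 11 9) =[6, 7, 0, 3, 2, 5, 4, 8, 11, 1, 10, 9]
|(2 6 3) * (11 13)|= |(2 6 3)(11 13)|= 6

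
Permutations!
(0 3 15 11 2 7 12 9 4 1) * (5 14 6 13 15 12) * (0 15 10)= [3, 15, 7, 12, 1, 14, 13, 5, 8, 4, 0, 2, 9, 10, 6, 11]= (0 3 12 9 4 1 15 11 2 7 5 14 6 13 10)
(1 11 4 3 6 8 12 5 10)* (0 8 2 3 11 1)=(0 8 12 5 10)(2 3 6)(4 11)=[8, 1, 3, 6, 11, 10, 2, 7, 12, 9, 0, 4, 5]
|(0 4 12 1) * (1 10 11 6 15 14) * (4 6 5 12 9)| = 20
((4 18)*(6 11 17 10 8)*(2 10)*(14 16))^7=((2 10 8 6 11 17)(4 18)(14 16))^7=(2 10 8 6 11 17)(4 18)(14 16)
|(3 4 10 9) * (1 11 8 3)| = 7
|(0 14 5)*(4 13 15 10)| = |(0 14 5)(4 13 15 10)| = 12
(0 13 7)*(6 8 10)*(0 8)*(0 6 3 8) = [13, 1, 2, 8, 4, 5, 6, 0, 10, 9, 3, 11, 12, 7] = (0 13 7)(3 8 10)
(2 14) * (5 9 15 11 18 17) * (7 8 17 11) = [0, 1, 14, 3, 4, 9, 6, 8, 17, 15, 10, 18, 12, 13, 2, 7, 16, 5, 11] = (2 14)(5 9 15 7 8 17)(11 18)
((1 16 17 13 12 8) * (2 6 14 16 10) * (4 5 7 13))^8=(1 5 6 12 17 10 7 14 8 4 2 13 16)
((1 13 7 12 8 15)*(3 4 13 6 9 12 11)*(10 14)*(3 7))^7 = ((1 6 9 12 8 15)(3 4 13)(7 11)(10 14))^7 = (1 6 9 12 8 15)(3 4 13)(7 11)(10 14)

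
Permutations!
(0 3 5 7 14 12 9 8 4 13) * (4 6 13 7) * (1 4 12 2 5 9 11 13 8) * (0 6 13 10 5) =[3, 4, 0, 9, 7, 12, 8, 14, 13, 1, 5, 10, 11, 6, 2] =(0 3 9 1 4 7 14 2)(5 12 11 10)(6 8 13)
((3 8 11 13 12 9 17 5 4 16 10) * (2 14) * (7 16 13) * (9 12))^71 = (2 14)(3 10 16 7 11 8)(4 13 9 17 5)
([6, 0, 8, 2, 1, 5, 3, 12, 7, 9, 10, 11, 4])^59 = (0 7 6 12 3 4 2 1 8)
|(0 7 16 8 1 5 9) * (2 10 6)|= |(0 7 16 8 1 5 9)(2 10 6)|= 21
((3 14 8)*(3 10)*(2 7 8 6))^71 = (2 7 8 10 3 14 6)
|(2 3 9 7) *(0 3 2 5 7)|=|(0 3 9)(5 7)|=6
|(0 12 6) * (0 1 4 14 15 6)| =|(0 12)(1 4 14 15 6)| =10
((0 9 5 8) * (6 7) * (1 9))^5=(9)(6 7)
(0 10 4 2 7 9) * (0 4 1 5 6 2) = (0 10 1 5 6 2 7 9 4) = [10, 5, 7, 3, 0, 6, 2, 9, 8, 4, 1]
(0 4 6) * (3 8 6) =(0 4 3 8 6) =[4, 1, 2, 8, 3, 5, 0, 7, 6]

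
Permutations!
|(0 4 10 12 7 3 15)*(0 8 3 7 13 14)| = 6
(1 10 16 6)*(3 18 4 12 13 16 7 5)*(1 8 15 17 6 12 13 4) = [0, 10, 2, 18, 13, 3, 8, 5, 15, 9, 7, 11, 4, 16, 14, 17, 12, 6, 1] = (1 10 7 5 3 18)(4 13 16 12)(6 8 15 17)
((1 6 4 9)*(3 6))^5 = (9)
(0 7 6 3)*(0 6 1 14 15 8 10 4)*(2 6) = [7, 14, 6, 2, 0, 5, 3, 1, 10, 9, 4, 11, 12, 13, 15, 8] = (0 7 1 14 15 8 10 4)(2 6 3)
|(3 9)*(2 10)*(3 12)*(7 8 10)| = |(2 7 8 10)(3 9 12)| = 12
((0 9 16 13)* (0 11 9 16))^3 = ((0 16 13 11 9))^3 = (0 11 16 9 13)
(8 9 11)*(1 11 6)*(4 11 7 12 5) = [0, 7, 2, 3, 11, 4, 1, 12, 9, 6, 10, 8, 5] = (1 7 12 5 4 11 8 9 6)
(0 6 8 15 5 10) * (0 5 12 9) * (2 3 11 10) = (0 6 8 15 12 9)(2 3 11 10 5) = [6, 1, 3, 11, 4, 2, 8, 7, 15, 0, 5, 10, 9, 13, 14, 12]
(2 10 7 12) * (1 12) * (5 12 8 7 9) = (1 8 7)(2 10 9 5 12) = [0, 8, 10, 3, 4, 12, 6, 1, 7, 5, 9, 11, 2]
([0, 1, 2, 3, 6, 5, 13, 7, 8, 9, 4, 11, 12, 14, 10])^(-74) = (4 6 13 14 10)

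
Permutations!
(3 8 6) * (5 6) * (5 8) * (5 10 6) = (3 10 6) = [0, 1, 2, 10, 4, 5, 3, 7, 8, 9, 6]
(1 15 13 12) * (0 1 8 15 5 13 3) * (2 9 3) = [1, 5, 9, 0, 4, 13, 6, 7, 15, 3, 10, 11, 8, 12, 14, 2] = (0 1 5 13 12 8 15 2 9 3)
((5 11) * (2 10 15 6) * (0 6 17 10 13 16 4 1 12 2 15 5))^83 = (0 11 5 10 17 15 6)(1 4 16 13 2 12)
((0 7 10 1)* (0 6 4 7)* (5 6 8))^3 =(1 6 10 5 7 8 4)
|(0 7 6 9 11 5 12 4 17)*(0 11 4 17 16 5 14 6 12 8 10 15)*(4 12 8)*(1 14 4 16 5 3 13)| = |(0 7 8 10 15)(1 14 6 9 12 17 11 4 5 16 3 13)| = 60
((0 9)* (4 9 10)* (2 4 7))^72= (10)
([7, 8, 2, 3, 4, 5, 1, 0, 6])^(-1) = [7, 6, 2, 3, 4, 5, 8, 0, 1]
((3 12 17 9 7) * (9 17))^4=(17)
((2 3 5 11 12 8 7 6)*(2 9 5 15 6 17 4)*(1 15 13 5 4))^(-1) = (1 17 7 8 12 11 5 13 3 2 4 9 6 15)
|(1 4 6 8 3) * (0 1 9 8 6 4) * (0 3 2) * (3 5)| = 7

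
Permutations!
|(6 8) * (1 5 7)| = |(1 5 7)(6 8)| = 6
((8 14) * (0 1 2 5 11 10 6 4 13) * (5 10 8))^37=((0 1 2 10 6 4 13)(5 11 8 14))^37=(0 2 6 13 1 10 4)(5 11 8 14)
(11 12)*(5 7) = [0, 1, 2, 3, 4, 7, 6, 5, 8, 9, 10, 12, 11] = (5 7)(11 12)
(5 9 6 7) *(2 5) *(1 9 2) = (1 9 6 7)(2 5) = [0, 9, 5, 3, 4, 2, 7, 1, 8, 6]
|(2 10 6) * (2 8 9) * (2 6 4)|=3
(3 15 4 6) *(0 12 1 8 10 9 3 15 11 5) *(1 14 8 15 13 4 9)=(0 12 14 8 10 1 15 9 3 11 5)(4 6 13)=[12, 15, 2, 11, 6, 0, 13, 7, 10, 3, 1, 5, 14, 4, 8, 9]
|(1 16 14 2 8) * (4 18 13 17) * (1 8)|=|(1 16 14 2)(4 18 13 17)|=4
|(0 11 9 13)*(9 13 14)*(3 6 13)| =10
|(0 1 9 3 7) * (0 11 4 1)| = |(1 9 3 7 11 4)| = 6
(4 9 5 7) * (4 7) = (4 9 5) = [0, 1, 2, 3, 9, 4, 6, 7, 8, 5]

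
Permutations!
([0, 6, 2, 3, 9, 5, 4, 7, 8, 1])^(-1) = [0, 9, 2, 3, 6, 5, 1, 7, 8, 4]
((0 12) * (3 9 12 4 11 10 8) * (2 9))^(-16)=((0 4 11 10 8 3 2 9 12))^(-16)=(0 11 8 2 12 4 10 3 9)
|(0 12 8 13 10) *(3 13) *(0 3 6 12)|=|(3 13 10)(6 12 8)|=3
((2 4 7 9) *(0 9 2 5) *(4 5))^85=((0 9 4 7 2 5))^85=(0 9 4 7 2 5)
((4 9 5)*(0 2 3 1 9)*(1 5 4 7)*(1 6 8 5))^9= ((0 2 3 1 9 4)(5 7 6 8))^9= (0 1)(2 9)(3 4)(5 7 6 8)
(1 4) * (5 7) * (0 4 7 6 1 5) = [4, 7, 2, 3, 5, 6, 1, 0] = (0 4 5 6 1 7)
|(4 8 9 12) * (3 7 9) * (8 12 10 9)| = 6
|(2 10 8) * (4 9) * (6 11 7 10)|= |(2 6 11 7 10 8)(4 9)|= 6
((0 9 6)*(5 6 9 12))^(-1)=((0 12 5 6))^(-1)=(0 6 5 12)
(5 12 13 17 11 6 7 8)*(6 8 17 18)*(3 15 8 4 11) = (3 15 8 5 12 13 18 6 7 17)(4 11) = [0, 1, 2, 15, 11, 12, 7, 17, 5, 9, 10, 4, 13, 18, 14, 8, 16, 3, 6]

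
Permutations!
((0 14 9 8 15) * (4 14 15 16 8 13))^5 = (0 15)(4 14 9 13)(8 16)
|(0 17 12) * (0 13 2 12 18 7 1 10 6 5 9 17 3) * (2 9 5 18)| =10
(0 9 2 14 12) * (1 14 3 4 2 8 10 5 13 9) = [1, 14, 3, 4, 2, 13, 6, 7, 10, 8, 5, 11, 0, 9, 12] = (0 1 14 12)(2 3 4)(5 13 9 8 10)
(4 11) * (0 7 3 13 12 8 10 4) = (0 7 3 13 12 8 10 4 11) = [7, 1, 2, 13, 11, 5, 6, 3, 10, 9, 4, 0, 8, 12]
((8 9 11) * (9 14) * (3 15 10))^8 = ((3 15 10)(8 14 9 11))^8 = (3 10 15)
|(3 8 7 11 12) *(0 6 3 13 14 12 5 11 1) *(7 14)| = |(0 6 3 8 14 12 13 7 1)(5 11)| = 18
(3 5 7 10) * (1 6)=[0, 6, 2, 5, 4, 7, 1, 10, 8, 9, 3]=(1 6)(3 5 7 10)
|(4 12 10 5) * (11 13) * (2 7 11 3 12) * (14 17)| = 18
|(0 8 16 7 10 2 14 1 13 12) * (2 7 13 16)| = 8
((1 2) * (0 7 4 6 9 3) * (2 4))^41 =(0 7 2 1 4 6 9 3)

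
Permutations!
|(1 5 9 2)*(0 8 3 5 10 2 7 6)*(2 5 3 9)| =20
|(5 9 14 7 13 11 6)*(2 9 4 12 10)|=11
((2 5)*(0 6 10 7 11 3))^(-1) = (0 3 11 7 10 6)(2 5)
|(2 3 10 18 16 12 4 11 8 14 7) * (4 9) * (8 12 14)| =|(2 3 10 18 16 14 7)(4 11 12 9)| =28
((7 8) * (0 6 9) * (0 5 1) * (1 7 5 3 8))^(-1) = (0 1 7 5 8 3 9 6)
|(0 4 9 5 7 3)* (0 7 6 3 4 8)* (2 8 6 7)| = 20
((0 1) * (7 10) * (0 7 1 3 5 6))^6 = ((0 3 5 6)(1 7 10))^6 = (10)(0 5)(3 6)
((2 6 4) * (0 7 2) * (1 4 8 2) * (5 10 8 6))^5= (0 7 1 4)(2 5 10 8)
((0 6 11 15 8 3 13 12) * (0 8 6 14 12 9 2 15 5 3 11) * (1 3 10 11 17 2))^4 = ((0 14 12 8 17 2 15 6)(1 3 13 9)(5 10 11))^4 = (0 17)(2 14)(5 10 11)(6 8)(12 15)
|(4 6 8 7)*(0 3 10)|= 12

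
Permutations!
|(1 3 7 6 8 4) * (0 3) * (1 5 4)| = |(0 3 7 6 8 1)(4 5)| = 6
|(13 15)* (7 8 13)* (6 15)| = 5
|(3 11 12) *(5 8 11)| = 5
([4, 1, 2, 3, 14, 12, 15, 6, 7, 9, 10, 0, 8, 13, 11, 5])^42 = (15)(0 14)(4 11)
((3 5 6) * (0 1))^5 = ((0 1)(3 5 6))^5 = (0 1)(3 6 5)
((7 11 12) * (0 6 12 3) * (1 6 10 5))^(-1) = (0 3 11 7 12 6 1 5 10)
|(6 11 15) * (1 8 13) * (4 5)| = 6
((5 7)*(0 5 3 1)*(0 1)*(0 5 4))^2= (3 7 5)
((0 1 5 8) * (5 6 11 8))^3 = (0 11 1 8 6)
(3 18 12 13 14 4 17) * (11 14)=(3 18 12 13 11 14 4 17)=[0, 1, 2, 18, 17, 5, 6, 7, 8, 9, 10, 14, 13, 11, 4, 15, 16, 3, 12]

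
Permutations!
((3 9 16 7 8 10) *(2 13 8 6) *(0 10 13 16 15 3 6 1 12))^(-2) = (0 1 16 6)(2 10 12 7)(3 9 15)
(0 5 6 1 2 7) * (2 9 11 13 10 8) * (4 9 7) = (0 5 6 1 7)(2 4 9 11 13 10 8) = [5, 7, 4, 3, 9, 6, 1, 0, 2, 11, 8, 13, 12, 10]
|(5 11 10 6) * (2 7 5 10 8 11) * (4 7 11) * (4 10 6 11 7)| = 3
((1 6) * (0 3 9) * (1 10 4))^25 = ((0 3 9)(1 6 10 4))^25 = (0 3 9)(1 6 10 4)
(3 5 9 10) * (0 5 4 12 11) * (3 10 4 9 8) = (0 5 8 3 9 4 12 11) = [5, 1, 2, 9, 12, 8, 6, 7, 3, 4, 10, 0, 11]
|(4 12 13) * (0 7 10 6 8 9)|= 6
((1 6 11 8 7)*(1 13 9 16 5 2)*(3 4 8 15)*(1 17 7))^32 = (1 3 6 4 11 8 15)(2 9 17 16 7 5 13)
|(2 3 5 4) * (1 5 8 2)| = |(1 5 4)(2 3 8)| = 3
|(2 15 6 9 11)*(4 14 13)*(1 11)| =|(1 11 2 15 6 9)(4 14 13)| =6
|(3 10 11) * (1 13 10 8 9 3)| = |(1 13 10 11)(3 8 9)| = 12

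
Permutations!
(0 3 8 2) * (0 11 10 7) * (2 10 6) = (0 3 8 10 7)(2 11 6) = [3, 1, 11, 8, 4, 5, 2, 0, 10, 9, 7, 6]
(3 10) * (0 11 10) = (0 11 10 3) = [11, 1, 2, 0, 4, 5, 6, 7, 8, 9, 3, 10]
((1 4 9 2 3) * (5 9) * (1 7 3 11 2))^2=(11)(1 5)(4 9)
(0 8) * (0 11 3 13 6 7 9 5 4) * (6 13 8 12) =(13)(0 12 6 7 9 5 4)(3 8 11) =[12, 1, 2, 8, 0, 4, 7, 9, 11, 5, 10, 3, 6, 13]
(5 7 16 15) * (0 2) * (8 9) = [2, 1, 0, 3, 4, 7, 6, 16, 9, 8, 10, 11, 12, 13, 14, 5, 15] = (0 2)(5 7 16 15)(8 9)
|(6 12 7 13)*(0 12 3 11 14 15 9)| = 10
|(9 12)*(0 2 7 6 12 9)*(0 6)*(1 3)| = |(0 2 7)(1 3)(6 12)| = 6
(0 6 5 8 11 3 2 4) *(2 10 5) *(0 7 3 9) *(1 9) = (0 6 2 4 7 3 10 5 8 11 1 9) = [6, 9, 4, 10, 7, 8, 2, 3, 11, 0, 5, 1]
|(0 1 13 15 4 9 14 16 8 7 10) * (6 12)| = |(0 1 13 15 4 9 14 16 8 7 10)(6 12)| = 22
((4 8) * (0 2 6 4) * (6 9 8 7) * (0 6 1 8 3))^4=(9)(1 7 4 6 8)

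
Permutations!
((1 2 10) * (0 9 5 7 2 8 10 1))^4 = (0 2)(1 9)(5 8)(7 10) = ((0 9 5 7 2 1 8 10))^4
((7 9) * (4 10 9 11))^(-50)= ((4 10 9 7 11))^(-50)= (11)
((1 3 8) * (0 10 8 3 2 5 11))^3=((0 10 8 1 2 5 11))^3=(0 1 11 8 5 10 2)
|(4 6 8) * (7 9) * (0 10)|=|(0 10)(4 6 8)(7 9)|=6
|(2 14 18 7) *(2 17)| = 5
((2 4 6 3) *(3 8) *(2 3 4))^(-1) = (4 8 6)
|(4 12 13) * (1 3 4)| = |(1 3 4 12 13)| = 5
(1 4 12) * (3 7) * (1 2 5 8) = (1 4 12 2 5 8)(3 7) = [0, 4, 5, 7, 12, 8, 6, 3, 1, 9, 10, 11, 2]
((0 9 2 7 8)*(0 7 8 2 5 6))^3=(0 6 5 9)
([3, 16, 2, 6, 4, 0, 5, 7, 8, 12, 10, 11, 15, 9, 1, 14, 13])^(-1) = [5, 14, 2, 0, 4, 6, 3, 7, 8, 13, 10, 11, 9, 16, 15, 12, 1]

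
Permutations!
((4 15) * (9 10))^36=(15)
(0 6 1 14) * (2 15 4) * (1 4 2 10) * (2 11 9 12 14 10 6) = (0 2 15 11 9 12 14)(1 10)(4 6) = [2, 10, 15, 3, 6, 5, 4, 7, 8, 12, 1, 9, 14, 13, 0, 11]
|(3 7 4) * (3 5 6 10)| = 6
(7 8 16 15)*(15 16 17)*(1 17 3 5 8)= (1 17 15 7)(3 5 8)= [0, 17, 2, 5, 4, 8, 6, 1, 3, 9, 10, 11, 12, 13, 14, 7, 16, 15]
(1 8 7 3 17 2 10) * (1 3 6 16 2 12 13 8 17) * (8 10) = [0, 17, 8, 1, 4, 5, 16, 6, 7, 9, 3, 11, 13, 10, 14, 15, 2, 12] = (1 17 12 13 10 3)(2 8 7 6 16)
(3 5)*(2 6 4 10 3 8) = [0, 1, 6, 5, 10, 8, 4, 7, 2, 9, 3] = (2 6 4 10 3 5 8)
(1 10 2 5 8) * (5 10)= [0, 5, 10, 3, 4, 8, 6, 7, 1, 9, 2]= (1 5 8)(2 10)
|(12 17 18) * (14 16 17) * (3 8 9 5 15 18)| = |(3 8 9 5 15 18 12 14 16 17)| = 10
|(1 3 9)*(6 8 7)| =|(1 3 9)(6 8 7)| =3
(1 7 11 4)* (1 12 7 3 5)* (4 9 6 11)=(1 3 5)(4 12 7)(6 11 9)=[0, 3, 2, 5, 12, 1, 11, 4, 8, 6, 10, 9, 7]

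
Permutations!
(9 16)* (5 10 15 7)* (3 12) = (3 12)(5 10 15 7)(9 16) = [0, 1, 2, 12, 4, 10, 6, 5, 8, 16, 15, 11, 3, 13, 14, 7, 9]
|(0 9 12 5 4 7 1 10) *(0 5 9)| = 10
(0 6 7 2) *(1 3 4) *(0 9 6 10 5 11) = (0 10 5 11)(1 3 4)(2 9 6 7) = [10, 3, 9, 4, 1, 11, 7, 2, 8, 6, 5, 0]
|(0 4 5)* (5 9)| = 4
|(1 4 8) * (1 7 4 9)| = 6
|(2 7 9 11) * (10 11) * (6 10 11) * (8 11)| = 10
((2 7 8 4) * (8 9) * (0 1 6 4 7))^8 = ((0 1 6 4 2)(7 9 8))^8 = (0 4 1 2 6)(7 8 9)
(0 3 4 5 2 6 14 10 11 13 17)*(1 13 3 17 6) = (0 17)(1 13 6 14 10 11 3 4 5 2) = [17, 13, 1, 4, 5, 2, 14, 7, 8, 9, 11, 3, 12, 6, 10, 15, 16, 0]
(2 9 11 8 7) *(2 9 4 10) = [0, 1, 4, 3, 10, 5, 6, 9, 7, 11, 2, 8] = (2 4 10)(7 9 11 8)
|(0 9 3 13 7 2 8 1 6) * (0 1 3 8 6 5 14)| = |(0 9 8 3 13 7 2 6 1 5 14)| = 11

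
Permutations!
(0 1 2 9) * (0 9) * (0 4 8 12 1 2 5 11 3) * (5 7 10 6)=[2, 7, 4, 0, 8, 11, 5, 10, 12, 9, 6, 3, 1]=(0 2 4 8 12 1 7 10 6 5 11 3)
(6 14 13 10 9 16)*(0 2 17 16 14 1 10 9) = (0 2 17 16 6 1 10)(9 14 13) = [2, 10, 17, 3, 4, 5, 1, 7, 8, 14, 0, 11, 12, 9, 13, 15, 6, 16]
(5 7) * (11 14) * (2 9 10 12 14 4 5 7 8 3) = (2 9 10 12 14 11 4 5 8 3) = [0, 1, 9, 2, 5, 8, 6, 7, 3, 10, 12, 4, 14, 13, 11]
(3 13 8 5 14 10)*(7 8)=(3 13 7 8 5 14 10)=[0, 1, 2, 13, 4, 14, 6, 8, 5, 9, 3, 11, 12, 7, 10]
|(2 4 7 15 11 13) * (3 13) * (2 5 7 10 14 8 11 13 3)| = |(2 4 10 14 8 11)(5 7 15 13)| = 12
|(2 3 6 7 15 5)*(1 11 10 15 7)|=|(1 11 10 15 5 2 3 6)|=8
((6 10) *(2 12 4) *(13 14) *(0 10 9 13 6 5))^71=(0 5 10)(2 4 12)(6 14 13 9)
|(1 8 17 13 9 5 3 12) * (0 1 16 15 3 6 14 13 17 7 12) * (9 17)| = |(0 1 8 7 12 16 15 3)(5 6 14 13 17 9)| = 24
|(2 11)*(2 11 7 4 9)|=4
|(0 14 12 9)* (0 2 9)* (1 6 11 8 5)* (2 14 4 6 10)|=|(0 4 6 11 8 5 1 10 2 9 14 12)|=12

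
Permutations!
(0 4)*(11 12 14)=(0 4)(11 12 14)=[4, 1, 2, 3, 0, 5, 6, 7, 8, 9, 10, 12, 14, 13, 11]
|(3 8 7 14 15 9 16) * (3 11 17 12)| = 10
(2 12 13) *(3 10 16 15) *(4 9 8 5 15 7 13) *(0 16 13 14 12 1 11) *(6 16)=(0 6 16 7 14 12 4 9 8 5 15 3 10 13 2 1 11)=[6, 11, 1, 10, 9, 15, 16, 14, 5, 8, 13, 0, 4, 2, 12, 3, 7]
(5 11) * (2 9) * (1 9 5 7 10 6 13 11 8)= (1 9 2 5 8)(6 13 11 7 10)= [0, 9, 5, 3, 4, 8, 13, 10, 1, 2, 6, 7, 12, 11]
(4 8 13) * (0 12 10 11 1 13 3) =(0 12 10 11 1 13 4 8 3) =[12, 13, 2, 0, 8, 5, 6, 7, 3, 9, 11, 1, 10, 4]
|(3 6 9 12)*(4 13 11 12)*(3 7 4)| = |(3 6 9)(4 13 11 12 7)| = 15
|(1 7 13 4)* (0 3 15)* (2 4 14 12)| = 21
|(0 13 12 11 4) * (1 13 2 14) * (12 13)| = |(0 2 14 1 12 11 4)| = 7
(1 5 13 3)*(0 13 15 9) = (0 13 3 1 5 15 9) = [13, 5, 2, 1, 4, 15, 6, 7, 8, 0, 10, 11, 12, 3, 14, 9]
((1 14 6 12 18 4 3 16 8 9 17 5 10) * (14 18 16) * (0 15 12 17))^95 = ((0 15 12 16 8 9)(1 18 4 3 14 6 17 5 10))^95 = (0 9 8 16 12 15)(1 6 18 17 4 5 3 10 14)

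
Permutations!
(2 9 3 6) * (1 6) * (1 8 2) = (1 6)(2 9 3 8) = [0, 6, 9, 8, 4, 5, 1, 7, 2, 3]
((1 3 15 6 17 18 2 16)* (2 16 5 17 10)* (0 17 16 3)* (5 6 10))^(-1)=((0 17 18 3 15 10 2 6 5 16 1))^(-1)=(0 1 16 5 6 2 10 15 3 18 17)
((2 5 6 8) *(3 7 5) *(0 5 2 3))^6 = (0 2 7 3 8 6 5)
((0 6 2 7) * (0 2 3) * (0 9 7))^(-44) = (0 7 3)(2 9 6)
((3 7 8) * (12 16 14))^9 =(16) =((3 7 8)(12 16 14))^9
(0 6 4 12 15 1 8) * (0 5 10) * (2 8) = (0 6 4 12 15 1 2 8 5 10) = [6, 2, 8, 3, 12, 10, 4, 7, 5, 9, 0, 11, 15, 13, 14, 1]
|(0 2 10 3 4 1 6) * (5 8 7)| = 21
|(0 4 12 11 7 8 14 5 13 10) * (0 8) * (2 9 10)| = 35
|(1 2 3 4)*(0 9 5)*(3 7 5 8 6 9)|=|(0 3 4 1 2 7 5)(6 9 8)|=21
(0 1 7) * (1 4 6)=(0 4 6 1 7)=[4, 7, 2, 3, 6, 5, 1, 0]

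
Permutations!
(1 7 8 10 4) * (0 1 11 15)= (0 1 7 8 10 4 11 15)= [1, 7, 2, 3, 11, 5, 6, 8, 10, 9, 4, 15, 12, 13, 14, 0]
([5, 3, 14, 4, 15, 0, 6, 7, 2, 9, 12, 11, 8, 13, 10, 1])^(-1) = [5, 15, 8, 1, 3, 0, 6, 7, 12, 9, 14, 11, 10, 13, 2, 4]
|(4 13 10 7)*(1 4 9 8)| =7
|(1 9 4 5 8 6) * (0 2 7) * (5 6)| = 12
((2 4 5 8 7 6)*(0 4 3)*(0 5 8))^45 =(0 2 8 5 6 4 3 7)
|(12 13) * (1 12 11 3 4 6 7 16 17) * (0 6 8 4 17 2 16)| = 6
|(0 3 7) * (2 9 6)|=|(0 3 7)(2 9 6)|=3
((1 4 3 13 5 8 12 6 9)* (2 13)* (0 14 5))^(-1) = (0 13 2 3 4 1 9 6 12 8 5 14)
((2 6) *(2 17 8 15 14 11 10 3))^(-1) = (2 3 10 11 14 15 8 17 6)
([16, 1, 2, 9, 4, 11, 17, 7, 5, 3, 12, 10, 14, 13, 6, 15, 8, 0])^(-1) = (0 17 6 14 12 10 11 5 8 16)(3 9)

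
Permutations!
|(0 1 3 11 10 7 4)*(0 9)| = |(0 1 3 11 10 7 4 9)| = 8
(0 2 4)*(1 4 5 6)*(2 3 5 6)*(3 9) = (0 9 3 5 2 6 1 4) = [9, 4, 6, 5, 0, 2, 1, 7, 8, 3]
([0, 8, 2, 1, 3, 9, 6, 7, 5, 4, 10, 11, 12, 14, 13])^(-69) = (1 9)(3 5)(4 8)(13 14)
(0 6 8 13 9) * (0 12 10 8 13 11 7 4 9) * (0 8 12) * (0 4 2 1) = (0 6 13 8 11 7 2 1)(4 9)(10 12) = [6, 0, 1, 3, 9, 5, 13, 2, 11, 4, 12, 7, 10, 8]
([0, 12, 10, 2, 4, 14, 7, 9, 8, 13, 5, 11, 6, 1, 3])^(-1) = (1 13 9 7 6 12)(2 3 14 5 10)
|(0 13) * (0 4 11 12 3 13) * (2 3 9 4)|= 12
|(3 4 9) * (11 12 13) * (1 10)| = 6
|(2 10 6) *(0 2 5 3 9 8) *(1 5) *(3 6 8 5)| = 20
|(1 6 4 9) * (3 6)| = |(1 3 6 4 9)| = 5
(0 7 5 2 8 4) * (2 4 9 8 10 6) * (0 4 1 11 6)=(0 7 5 1 11 6 2 10)(8 9)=[7, 11, 10, 3, 4, 1, 2, 5, 9, 8, 0, 6]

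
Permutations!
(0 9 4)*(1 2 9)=[1, 2, 9, 3, 0, 5, 6, 7, 8, 4]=(0 1 2 9 4)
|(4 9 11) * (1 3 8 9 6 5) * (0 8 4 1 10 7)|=11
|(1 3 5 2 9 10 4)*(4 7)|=8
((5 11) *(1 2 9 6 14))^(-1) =(1 14 6 9 2)(5 11)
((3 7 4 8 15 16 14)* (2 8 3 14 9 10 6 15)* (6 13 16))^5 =((2 8)(3 7 4)(6 15)(9 10 13 16))^5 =(2 8)(3 4 7)(6 15)(9 10 13 16)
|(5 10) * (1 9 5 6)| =|(1 9 5 10 6)| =5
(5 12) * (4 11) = (4 11)(5 12) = [0, 1, 2, 3, 11, 12, 6, 7, 8, 9, 10, 4, 5]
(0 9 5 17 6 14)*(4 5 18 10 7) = [9, 1, 2, 3, 5, 17, 14, 4, 8, 18, 7, 11, 12, 13, 0, 15, 16, 6, 10] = (0 9 18 10 7 4 5 17 6 14)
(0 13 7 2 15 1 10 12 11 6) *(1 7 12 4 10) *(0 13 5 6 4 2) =(0 5 6 13 12 11 4 10 2 15 7) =[5, 1, 15, 3, 10, 6, 13, 0, 8, 9, 2, 4, 11, 12, 14, 7]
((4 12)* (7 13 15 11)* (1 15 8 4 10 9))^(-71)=((1 15 11 7 13 8 4 12 10 9))^(-71)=(1 9 10 12 4 8 13 7 11 15)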